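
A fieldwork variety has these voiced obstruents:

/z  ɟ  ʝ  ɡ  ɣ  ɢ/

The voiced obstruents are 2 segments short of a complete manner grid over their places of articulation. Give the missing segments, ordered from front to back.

alveolar: stop —, fricative /z/.
palatal: stop /ɟ/, fricative /ʝ/.
velar: stop /ɡ/, fricative /ɣ/.
uvular: stop /ɢ/, fricative —.
Gaps, from front to back: alveolar lacks stop (/d/); uvular lacks fricative (/ʁ/).

/d/, /ʁ/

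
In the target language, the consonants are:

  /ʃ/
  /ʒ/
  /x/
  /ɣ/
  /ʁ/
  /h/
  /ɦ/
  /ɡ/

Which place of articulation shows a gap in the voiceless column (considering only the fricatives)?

Voiceless: /ʃ/ (postalveolar), /x/ (velar), /h/ (glottal).
Voiced: /ʒ/ (postalveolar), /ɣ/ (velar), /ʁ/ (uvular), /ɦ/ (glottal).
Every place of articulation has a voiceless member except uvular, where /χ/ would be expected.

uvular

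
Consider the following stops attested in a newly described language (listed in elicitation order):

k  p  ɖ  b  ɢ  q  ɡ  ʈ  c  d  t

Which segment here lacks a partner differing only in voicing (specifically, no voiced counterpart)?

/c/

Bilabial: /p/ ~ /b/
Alveolar: /t/ ~ /d/
Retroflex: /ʈ/ ~ /ɖ/
Velar: /k/ ~ /ɡ/
Uvular: /q/ ~ /ɢ/
Palatal: only /c/ (voiceless); no voiced partner.
So /c/ is the unpaired segment.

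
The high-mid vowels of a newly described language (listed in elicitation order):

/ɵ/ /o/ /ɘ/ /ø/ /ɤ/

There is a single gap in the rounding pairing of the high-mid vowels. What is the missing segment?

/e/

front: unrounded —, rounded /ø/.
central: unrounded /ɘ/, rounded /ɵ/.
back: unrounded /ɤ/, rounded /o/.
The front row has no unrounded member, so the gap is the front unrounded vowel /e/.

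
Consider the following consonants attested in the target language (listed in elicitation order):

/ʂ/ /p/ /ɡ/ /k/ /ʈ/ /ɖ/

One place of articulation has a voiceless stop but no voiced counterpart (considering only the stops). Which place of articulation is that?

place of articulation  voiceless  voiced  
bilabial          p         —       
retroflex         ʈ         ɖ       
velar             k         ɡ       
Every place of articulation has a voiced member except bilabial, where /b/ would be expected.

bilabial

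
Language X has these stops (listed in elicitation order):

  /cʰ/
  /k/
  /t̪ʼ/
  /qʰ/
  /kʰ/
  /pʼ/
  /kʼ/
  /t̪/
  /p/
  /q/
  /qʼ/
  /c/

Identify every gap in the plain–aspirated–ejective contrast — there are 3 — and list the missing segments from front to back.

/pʰ/, /t̪ʰ/, /cʼ/

place of articulation  plain     aspirated  ejective
bilabial          p         —         pʼ      
dental            t̪        —         t̪ʼ     
palatal           c         cʰ        —       
velar             k         kʰ        kʼ      
uvular            q         qʰ        qʼ      
Gaps, from front to back: bilabial lacks aspirated (/pʰ/); dental lacks aspirated (/t̪ʰ/); palatal lacks ejective (/cʼ/).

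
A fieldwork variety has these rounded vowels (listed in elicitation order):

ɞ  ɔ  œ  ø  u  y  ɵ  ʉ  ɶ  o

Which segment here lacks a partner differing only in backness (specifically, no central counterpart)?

/ɶ/

High: /y/ ~ /ʉ/ ~ /u/
High-mid: /ø/ ~ /ɵ/ ~ /o/
Low-mid: /œ/ ~ /ɞ/ ~ /ɔ/
Low: only /ɶ/ (front); no central partner.
So /ɶ/ is the unpaired segment.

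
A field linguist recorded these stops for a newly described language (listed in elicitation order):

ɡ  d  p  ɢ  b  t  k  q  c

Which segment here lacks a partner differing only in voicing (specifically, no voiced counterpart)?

Bilabial: /p/ ~ /b/
Alveolar: /t/ ~ /d/
Velar: /k/ ~ /ɡ/
Uvular: /q/ ~ /ɢ/
Palatal: only /c/ (voiceless); no voiced partner.
So /c/ is the unpaired segment.

/c/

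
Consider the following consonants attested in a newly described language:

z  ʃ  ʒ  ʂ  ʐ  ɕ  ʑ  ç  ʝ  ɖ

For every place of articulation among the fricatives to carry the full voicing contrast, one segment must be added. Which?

/s/

alveolar: voiceless —, voiced /z/.
postalveolar: voiceless /ʃ/, voiced /ʒ/.
retroflex: voiceless /ʂ/, voiced /ʐ/.
alveolo-palatal: voiceless /ɕ/, voiced /ʑ/.
palatal: voiceless /ç/, voiced /ʝ/.
The alveolar row has no voiceless member, so the gap is the voiceless alveolar fricative /s/.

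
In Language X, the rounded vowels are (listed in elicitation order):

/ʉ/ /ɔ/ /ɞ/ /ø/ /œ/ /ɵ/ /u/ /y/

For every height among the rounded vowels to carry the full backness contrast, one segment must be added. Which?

Front: /y/ (high), /ø/ (high-mid), /œ/ (low-mid).
Central: /ʉ/ (high), /ɵ/ (high-mid), /ɞ/ (low-mid).
Back: /u/ (high), /ɔ/ (low-mid).
The high-mid row has no back member, so the gap is the high-mid back rounded vowel /o/.

/o/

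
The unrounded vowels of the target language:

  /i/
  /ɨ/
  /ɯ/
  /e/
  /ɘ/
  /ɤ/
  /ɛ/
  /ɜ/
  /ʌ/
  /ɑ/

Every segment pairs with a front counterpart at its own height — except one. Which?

High: /i/ ~ /ɨ/ ~ /ɯ/
High-mid: /e/ ~ /ɘ/ ~ /ɤ/
Low-mid: /ɛ/ ~ /ɜ/ ~ /ʌ/
Low: only /ɑ/ (back); no front partner.
So /ɑ/ is the unpaired segment.

/ɑ/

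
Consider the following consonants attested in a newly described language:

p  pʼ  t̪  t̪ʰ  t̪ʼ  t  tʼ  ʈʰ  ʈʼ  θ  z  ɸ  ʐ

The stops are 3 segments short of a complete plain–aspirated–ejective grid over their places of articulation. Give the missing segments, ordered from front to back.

bilabial: plain /p/, aspirated —, ejective /pʼ/.
dental: plain /t̪/, aspirated /t̪ʰ/, ejective /t̪ʼ/.
alveolar: plain /t/, aspirated —, ejective /tʼ/.
retroflex: plain —, aspirated /ʈʰ/, ejective /ʈʼ/.
Gaps, from front to back: bilabial lacks aspirated (/pʰ/); alveolar lacks aspirated (/tʰ/); retroflex lacks plain (/ʈ/).

/pʰ/, /tʰ/, /ʈ/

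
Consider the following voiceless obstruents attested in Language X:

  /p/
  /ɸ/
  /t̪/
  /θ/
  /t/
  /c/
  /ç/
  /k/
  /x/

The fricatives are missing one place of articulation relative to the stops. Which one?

alveolar

place of articulation  stop      fricative
bilabial          p         ɸ       
dental            t̪        θ       
alveolar          t         —       
palatal           c         ç       
velar             k         x       
Every place of articulation has a fricative member except alveolar, where /s/ would be expected.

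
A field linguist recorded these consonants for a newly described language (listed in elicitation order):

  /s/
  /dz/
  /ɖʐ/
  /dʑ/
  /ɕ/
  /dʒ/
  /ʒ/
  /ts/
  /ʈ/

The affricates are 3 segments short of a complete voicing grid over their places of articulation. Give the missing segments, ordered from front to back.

/tʃ/, /ʈʂ/, /tɕ/

alveolar: voiceless /ts/, voiced /dz/.
postalveolar: voiceless —, voiced /dʒ/.
retroflex: voiceless —, voiced /ɖʐ/.
alveolo-palatal: voiceless —, voiced /dʑ/.
Gaps, from front to back: postalveolar lacks voiceless (/tʃ/); retroflex lacks voiceless (/ʈʂ/); alveolo-palatal lacks voiceless (/tɕ/).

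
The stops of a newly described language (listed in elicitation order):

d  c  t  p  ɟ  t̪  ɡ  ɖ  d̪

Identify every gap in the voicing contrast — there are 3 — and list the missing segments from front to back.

/b/, /ʈ/, /k/

place of articulation  voiceless  voiced  
bilabial          p         —       
dental            t̪        d̪      
alveolar          t         d       
retroflex         —         ɖ       
palatal           c         ɟ       
velar             —         ɡ       
Gaps, from front to back: bilabial lacks voiced (/b/); retroflex lacks voiceless (/ʈ/); velar lacks voiceless (/k/).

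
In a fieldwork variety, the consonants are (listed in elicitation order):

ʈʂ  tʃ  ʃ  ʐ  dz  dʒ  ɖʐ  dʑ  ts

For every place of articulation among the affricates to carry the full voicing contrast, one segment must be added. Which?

/tɕ/

alveolar: voiceless /ts/, voiced /dz/.
postalveolar: voiceless /tʃ/, voiced /dʒ/.
retroflex: voiceless /ʈʂ/, voiced /ɖʐ/.
alveolo-palatal: voiceless —, voiced /dʑ/.
The alveolo-palatal row has no voiceless member, so the gap is the voiceless alveolo-palatal affricate /tɕ/.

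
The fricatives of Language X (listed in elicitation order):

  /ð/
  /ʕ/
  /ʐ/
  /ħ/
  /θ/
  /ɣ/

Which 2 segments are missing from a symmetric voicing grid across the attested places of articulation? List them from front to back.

/ʂ/, /x/

place of articulation  voiceless  voiced  
dental            θ         ð       
retroflex         —         ʐ       
velar             —         ɣ       
pharyngeal        ħ         ʕ       
Gaps, from front to back: retroflex lacks voiceless (/ʂ/); velar lacks voiceless (/x/).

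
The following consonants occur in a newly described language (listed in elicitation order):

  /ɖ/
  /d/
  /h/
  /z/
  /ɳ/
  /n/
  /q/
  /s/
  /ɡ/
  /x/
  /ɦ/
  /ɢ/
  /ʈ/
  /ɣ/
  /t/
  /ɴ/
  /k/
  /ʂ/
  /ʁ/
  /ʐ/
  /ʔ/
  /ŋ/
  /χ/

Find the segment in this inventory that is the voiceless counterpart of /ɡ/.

/k/

/ɡ/ is a voiced velar stop.
The voiceless counterpart is a voiceless velar stop — in this inventory, /k/.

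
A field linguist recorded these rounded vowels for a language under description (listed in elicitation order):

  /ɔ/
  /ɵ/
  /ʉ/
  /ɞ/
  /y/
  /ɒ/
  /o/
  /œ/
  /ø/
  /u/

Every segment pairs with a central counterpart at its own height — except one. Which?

High: /y/ ~ /ʉ/ ~ /u/
High-mid: /ø/ ~ /ɵ/ ~ /o/
Low-mid: /œ/ ~ /ɞ/ ~ /ɔ/
Low: only /ɒ/ (back); no central partner.
So /ɒ/ is the unpaired segment.

/ɒ/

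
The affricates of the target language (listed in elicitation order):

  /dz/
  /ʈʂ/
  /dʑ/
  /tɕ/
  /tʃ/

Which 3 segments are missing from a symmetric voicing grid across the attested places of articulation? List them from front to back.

/ts/, /dʒ/, /ɖʐ/

place of articulation  voiceless  voiced  
alveolar          —         dz      
postalveolar      tʃ        —       
retroflex         ʈʂ        —       
alveolo-palatal   tɕ        dʑ      
Gaps, from front to back: alveolar lacks voiceless (/ts/); postalveolar lacks voiced (/dʒ/); retroflex lacks voiced (/ɖʐ/).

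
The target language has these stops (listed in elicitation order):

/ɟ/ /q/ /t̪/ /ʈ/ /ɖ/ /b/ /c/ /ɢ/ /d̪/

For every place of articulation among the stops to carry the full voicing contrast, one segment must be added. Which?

/p/

place of articulation  voiceless  voiced  
bilabial          —         b       
dental            t̪        d̪      
retroflex         ʈ         ɖ       
palatal           c         ɟ       
uvular            q         ɢ       
The bilabial row has no voiceless member, so the gap is the voiceless bilabial stop /p/.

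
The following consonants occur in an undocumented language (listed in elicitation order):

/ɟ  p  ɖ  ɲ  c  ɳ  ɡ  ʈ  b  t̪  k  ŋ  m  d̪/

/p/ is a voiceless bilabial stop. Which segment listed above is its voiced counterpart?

/b/

The voiced counterpart is a voiced bilabial stop — in this inventory, /b/.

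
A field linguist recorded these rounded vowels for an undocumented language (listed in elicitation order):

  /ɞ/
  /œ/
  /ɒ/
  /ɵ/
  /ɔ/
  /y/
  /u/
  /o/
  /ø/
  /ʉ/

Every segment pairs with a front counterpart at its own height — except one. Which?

/ɒ/

High: /y/ ~ /ʉ/ ~ /u/
High-mid: /ø/ ~ /ɵ/ ~ /o/
Low-mid: /œ/ ~ /ɞ/ ~ /ɔ/
Low: only /ɒ/ (back); no front partner.
So /ɒ/ is the unpaired segment.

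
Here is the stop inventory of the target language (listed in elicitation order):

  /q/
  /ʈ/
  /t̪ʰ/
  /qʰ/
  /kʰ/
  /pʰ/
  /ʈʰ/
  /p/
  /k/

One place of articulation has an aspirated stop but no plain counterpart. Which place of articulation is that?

bilabial: plain /p/, aspirated /pʰ/.
dental: plain —, aspirated /t̪ʰ/.
retroflex: plain /ʈ/, aspirated /ʈʰ/.
velar: plain /k/, aspirated /kʰ/.
uvular: plain /q/, aspirated /qʰ/.
Every place of articulation has a plain member except dental, where /t̪/ would be expected.

dental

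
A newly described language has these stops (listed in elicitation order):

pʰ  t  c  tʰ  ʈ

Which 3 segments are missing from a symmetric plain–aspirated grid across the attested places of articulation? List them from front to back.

/p/, /ʈʰ/, /cʰ/

Plain: /t/ (alveolar), /ʈ/ (retroflex), /c/ (palatal).
Aspirated: /pʰ/ (bilabial), /tʰ/ (alveolar).
Gaps, from front to back: bilabial lacks plain (/p/); retroflex lacks aspirated (/ʈʰ/); palatal lacks aspirated (/cʰ/).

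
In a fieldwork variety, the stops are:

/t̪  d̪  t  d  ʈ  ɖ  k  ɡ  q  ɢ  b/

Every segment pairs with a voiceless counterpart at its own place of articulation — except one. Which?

Dental: /t̪/ ~ /d̪/
Alveolar: /t/ ~ /d/
Retroflex: /ʈ/ ~ /ɖ/
Velar: /k/ ~ /ɡ/
Uvular: /q/ ~ /ɢ/
Bilabial: only /b/ (voiced); no voiceless partner.
So /b/ is the unpaired segment.

/b/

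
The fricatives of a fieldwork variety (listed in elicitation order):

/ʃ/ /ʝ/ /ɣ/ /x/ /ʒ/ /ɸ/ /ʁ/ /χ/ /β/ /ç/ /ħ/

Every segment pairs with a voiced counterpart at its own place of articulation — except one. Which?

/ħ/

Bilabial: /ɸ/ ~ /β/
Postalveolar: /ʃ/ ~ /ʒ/
Palatal: /ç/ ~ /ʝ/
Velar: /x/ ~ /ɣ/
Uvular: /χ/ ~ /ʁ/
Pharyngeal: only /ħ/ (voiceless); no voiced partner.
So /ħ/ is the unpaired segment.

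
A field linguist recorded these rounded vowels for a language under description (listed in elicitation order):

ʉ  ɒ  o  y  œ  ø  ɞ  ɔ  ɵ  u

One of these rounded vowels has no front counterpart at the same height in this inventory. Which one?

/ɒ/

High: /y/ ~ /ʉ/ ~ /u/
High-mid: /ø/ ~ /ɵ/ ~ /o/
Low-mid: /œ/ ~ /ɞ/ ~ /ɔ/
Low: only /ɒ/ (back); no front partner.
So /ɒ/ is the unpaired segment.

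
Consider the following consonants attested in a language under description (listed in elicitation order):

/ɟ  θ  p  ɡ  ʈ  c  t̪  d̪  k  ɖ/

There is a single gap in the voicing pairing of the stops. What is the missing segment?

place of articulation  voiceless  voiced  
bilabial          p         —       
dental            t̪        d̪      
retroflex         ʈ         ɖ       
palatal           c         ɟ       
velar             k         ɡ       
The bilabial row has no voiced member, so the gap is the voiced bilabial stop /b/.

/b/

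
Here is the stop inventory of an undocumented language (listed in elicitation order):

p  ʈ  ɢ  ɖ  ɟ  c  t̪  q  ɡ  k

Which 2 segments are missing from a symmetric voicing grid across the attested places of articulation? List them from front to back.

/b/, /d̪/

place of articulation  voiceless  voiced  
bilabial          p         —       
dental            t̪        —       
retroflex         ʈ         ɖ       
palatal           c         ɟ       
velar             k         ɡ       
uvular            q         ɢ       
Gaps, from front to back: bilabial lacks voiced (/b/); dental lacks voiced (/d̪/).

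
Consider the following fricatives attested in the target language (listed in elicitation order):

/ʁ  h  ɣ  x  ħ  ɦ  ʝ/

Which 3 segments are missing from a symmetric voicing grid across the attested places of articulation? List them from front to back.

/ç/, /χ/, /ʕ/

Voiceless: /x/ (velar), /ħ/ (pharyngeal), /h/ (glottal).
Voiced: /ʝ/ (palatal), /ɣ/ (velar), /ʁ/ (uvular), /ɦ/ (glottal).
Gaps, from front to back: palatal lacks voiceless (/ç/); uvular lacks voiceless (/χ/); pharyngeal lacks voiced (/ʕ/).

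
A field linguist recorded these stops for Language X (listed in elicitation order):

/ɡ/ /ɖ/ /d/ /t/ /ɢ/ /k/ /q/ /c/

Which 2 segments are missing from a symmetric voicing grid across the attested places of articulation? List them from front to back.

/ʈ/, /ɟ/

place of articulation  voiceless  voiced  
alveolar          t         d       
retroflex         —         ɖ       
palatal           c         —       
velar             k         ɡ       
uvular            q         ɢ       
Gaps, from front to back: retroflex lacks voiceless (/ʈ/); palatal lacks voiced (/ɟ/).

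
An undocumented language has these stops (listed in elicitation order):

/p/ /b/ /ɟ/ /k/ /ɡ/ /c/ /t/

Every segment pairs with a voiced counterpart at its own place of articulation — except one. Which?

/t/

Bilabial: /p/ ~ /b/
Palatal: /c/ ~ /ɟ/
Velar: /k/ ~ /ɡ/
Alveolar: only /t/ (voiceless); no voiced partner.
So /t/ is the unpaired segment.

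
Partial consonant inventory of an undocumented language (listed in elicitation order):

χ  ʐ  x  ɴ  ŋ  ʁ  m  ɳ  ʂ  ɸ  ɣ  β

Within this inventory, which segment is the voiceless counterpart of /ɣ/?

/ɣ/ is a voiced velar fricative.
The voiceless counterpart is a voiceless velar fricative — in this inventory, /x/.

/x/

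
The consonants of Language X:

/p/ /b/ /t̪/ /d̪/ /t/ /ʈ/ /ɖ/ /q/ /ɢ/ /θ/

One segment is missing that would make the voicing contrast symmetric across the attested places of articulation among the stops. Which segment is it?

/d/

bilabial: voiceless /p/, voiced /b/.
dental: voiceless /t̪/, voiced /d̪/.
alveolar: voiceless /t/, voiced —.
retroflex: voiceless /ʈ/, voiced /ɖ/.
uvular: voiceless /q/, voiced /ɢ/.
The alveolar row has no voiced member, so the gap is the voiced alveolar stop /d/.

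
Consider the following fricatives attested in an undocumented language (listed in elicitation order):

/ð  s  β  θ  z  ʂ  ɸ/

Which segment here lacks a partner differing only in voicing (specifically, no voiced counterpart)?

Bilabial: /ɸ/ ~ /β/
Dental: /θ/ ~ /ð/
Alveolar: /s/ ~ /z/
Retroflex: only /ʂ/ (voiceless); no voiced partner.
So /ʂ/ is the unpaired segment.

/ʂ/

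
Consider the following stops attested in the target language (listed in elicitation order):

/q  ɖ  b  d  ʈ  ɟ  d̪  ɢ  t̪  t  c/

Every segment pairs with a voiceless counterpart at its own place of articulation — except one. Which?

Dental: /t̪/ ~ /d̪/
Alveolar: /t/ ~ /d/
Retroflex: /ʈ/ ~ /ɖ/
Palatal: /c/ ~ /ɟ/
Uvular: /q/ ~ /ɢ/
Bilabial: only /b/ (voiced); no voiceless partner.
So /b/ is the unpaired segment.

/b/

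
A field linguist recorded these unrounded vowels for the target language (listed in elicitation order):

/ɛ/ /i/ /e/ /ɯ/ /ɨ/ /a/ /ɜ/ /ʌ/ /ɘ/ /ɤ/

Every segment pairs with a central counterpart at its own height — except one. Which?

/a/

High: /i/ ~ /ɨ/ ~ /ɯ/
High-mid: /e/ ~ /ɘ/ ~ /ɤ/
Low-mid: /ɛ/ ~ /ɜ/ ~ /ʌ/
Low: only /a/ (front); no central partner.
So /a/ is the unpaired segment.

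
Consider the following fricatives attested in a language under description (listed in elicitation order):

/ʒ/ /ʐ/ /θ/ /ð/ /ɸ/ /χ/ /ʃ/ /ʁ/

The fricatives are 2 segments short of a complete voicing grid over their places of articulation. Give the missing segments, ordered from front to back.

Voiceless: /ɸ/ (bilabial), /θ/ (dental), /ʃ/ (postalveolar), /χ/ (uvular).
Voiced: /ð/ (dental), /ʒ/ (postalveolar), /ʐ/ (retroflex), /ʁ/ (uvular).
Gaps, from front to back: bilabial lacks voiced (/β/); retroflex lacks voiceless (/ʂ/).

/β/, /ʂ/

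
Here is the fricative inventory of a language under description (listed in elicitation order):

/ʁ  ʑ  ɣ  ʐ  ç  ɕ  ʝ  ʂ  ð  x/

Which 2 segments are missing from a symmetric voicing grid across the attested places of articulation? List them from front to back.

/θ/, /χ/

dental: voiceless —, voiced /ð/.
retroflex: voiceless /ʂ/, voiced /ʐ/.
alveolo-palatal: voiceless /ɕ/, voiced /ʑ/.
palatal: voiceless /ç/, voiced /ʝ/.
velar: voiceless /x/, voiced /ɣ/.
uvular: voiceless —, voiced /ʁ/.
Gaps, from front to back: dental lacks voiceless (/θ/); uvular lacks voiceless (/χ/).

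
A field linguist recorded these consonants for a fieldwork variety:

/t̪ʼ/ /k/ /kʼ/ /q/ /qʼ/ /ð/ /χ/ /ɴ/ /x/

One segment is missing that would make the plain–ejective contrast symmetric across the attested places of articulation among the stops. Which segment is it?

place of articulation  plain     ejective
dental            —         t̪ʼ     
velar             k         kʼ      
uvular            q         qʼ      
The dental row has no plain member, so the gap is the plain dental stop /t̪/.

/t̪/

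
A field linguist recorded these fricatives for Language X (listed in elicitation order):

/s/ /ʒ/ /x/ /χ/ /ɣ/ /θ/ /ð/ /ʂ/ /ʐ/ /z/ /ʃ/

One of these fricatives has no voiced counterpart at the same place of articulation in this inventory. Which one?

Dental: /θ/ ~ /ð/
Alveolar: /s/ ~ /z/
Postalveolar: /ʃ/ ~ /ʒ/
Retroflex: /ʂ/ ~ /ʐ/
Velar: /x/ ~ /ɣ/
Uvular: only /χ/ (voiceless); no voiced partner.
So /χ/ is the unpaired segment.

/χ/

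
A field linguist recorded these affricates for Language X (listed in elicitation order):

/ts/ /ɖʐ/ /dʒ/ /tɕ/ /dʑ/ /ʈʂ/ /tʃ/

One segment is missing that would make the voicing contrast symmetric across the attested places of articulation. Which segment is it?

place of articulation  voiceless  voiced  
alveolar          ts        —       
postalveolar      tʃ        dʒ      
retroflex         ʈʂ        ɖʐ      
alveolo-palatal   tɕ        dʑ      
The alveolar row has no voiced member, so the gap is the voiced alveolar affricate /dz/.

/dz/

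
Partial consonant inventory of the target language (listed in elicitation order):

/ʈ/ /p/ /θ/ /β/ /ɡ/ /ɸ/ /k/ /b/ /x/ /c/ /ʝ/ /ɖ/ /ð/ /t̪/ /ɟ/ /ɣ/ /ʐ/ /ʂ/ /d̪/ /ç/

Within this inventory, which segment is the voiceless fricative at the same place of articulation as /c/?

/ç/

/c/ is a voiceless palatal stop.
The voiceless fricative at the same place is a voiceless palatal fricative — in this inventory, /ç/.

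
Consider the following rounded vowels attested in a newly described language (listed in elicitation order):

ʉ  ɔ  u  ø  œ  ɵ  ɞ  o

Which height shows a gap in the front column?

high

high: front —, central /ʉ/, back /u/.
high-mid: front /ø/, central /ɵ/, back /o/.
low-mid: front /œ/, central /ɞ/, back /ɔ/.
Every height has a front member except high, where /y/ would be expected.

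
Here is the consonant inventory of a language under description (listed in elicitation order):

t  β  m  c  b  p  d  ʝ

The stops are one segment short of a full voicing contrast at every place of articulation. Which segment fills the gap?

/ɟ/

Voiceless: /p/ (bilabial), /t/ (alveolar), /c/ (palatal).
Voiced: /b/ (bilabial), /d/ (alveolar).
The palatal row has no voiced member, so the gap is the voiced palatal stop /ɟ/.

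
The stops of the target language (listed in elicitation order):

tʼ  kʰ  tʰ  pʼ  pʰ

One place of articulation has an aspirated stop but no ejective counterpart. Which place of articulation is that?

bilabial: aspirated /pʰ/, ejective /pʼ/.
alveolar: aspirated /tʰ/, ejective /tʼ/.
velar: aspirated /kʰ/, ejective —.
Every place of articulation has an ejective member except velar, where /kʼ/ would be expected.

velar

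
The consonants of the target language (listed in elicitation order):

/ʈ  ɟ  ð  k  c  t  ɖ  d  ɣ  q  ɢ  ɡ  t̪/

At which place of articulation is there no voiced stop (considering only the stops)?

dental

place of articulation  voiceless  voiced  
dental            t̪        —       
alveolar          t         d       
retroflex         ʈ         ɖ       
palatal           c         ɟ       
velar             k         ɡ       
uvular            q         ɢ       
Every place of articulation has a voiced member except dental, where /d̪/ would be expected.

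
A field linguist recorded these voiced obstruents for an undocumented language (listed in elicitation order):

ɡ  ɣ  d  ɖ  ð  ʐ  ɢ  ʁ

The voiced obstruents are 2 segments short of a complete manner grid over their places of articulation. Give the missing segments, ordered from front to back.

dental: stop —, fricative /ð/.
alveolar: stop /d/, fricative —.
retroflex: stop /ɖ/, fricative /ʐ/.
velar: stop /ɡ/, fricative /ɣ/.
uvular: stop /ɢ/, fricative /ʁ/.
Gaps, from front to back: dental lacks stop (/d̪/); alveolar lacks fricative (/z/).

/d̪/, /z/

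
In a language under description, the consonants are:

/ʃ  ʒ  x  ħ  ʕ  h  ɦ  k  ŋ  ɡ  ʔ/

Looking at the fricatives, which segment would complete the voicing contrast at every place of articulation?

place of articulation  voiceless  voiced  
postalveolar      ʃ         ʒ       
velar             x         —       
pharyngeal        ħ         ʕ       
glottal           h         ɦ       
The velar row has no voiced member, so the gap is the voiced velar fricative /ɣ/.

/ɣ/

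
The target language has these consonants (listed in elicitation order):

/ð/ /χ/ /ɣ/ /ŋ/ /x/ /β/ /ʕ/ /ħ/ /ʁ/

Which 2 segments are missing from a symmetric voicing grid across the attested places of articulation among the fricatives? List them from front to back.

place of articulation  voiceless  voiced  
bilabial          —         β       
dental            —         ð       
velar             x         ɣ       
uvular            χ         ʁ       
pharyngeal        ħ         ʕ       
Gaps, from front to back: bilabial lacks voiceless (/ɸ/); dental lacks voiceless (/θ/).

/ɸ/, /θ/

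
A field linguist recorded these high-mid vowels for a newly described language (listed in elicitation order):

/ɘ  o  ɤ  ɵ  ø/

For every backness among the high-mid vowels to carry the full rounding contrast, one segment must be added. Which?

Unrounded: /ɘ/ (central), /ɤ/ (back).
Rounded: /ø/ (front), /ɵ/ (central), /o/ (back).
The front row has no unrounded member, so the gap is the front unrounded vowel /e/.

/e/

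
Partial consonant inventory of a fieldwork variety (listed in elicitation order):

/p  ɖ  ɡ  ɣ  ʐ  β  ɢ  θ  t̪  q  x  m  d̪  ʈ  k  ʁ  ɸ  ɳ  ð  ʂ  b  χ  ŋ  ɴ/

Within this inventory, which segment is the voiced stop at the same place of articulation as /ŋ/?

/ɡ/

/ŋ/ is a velar nasal.
The voiced stop at the same place is a voiced velar stop — in this inventory, /ɡ/.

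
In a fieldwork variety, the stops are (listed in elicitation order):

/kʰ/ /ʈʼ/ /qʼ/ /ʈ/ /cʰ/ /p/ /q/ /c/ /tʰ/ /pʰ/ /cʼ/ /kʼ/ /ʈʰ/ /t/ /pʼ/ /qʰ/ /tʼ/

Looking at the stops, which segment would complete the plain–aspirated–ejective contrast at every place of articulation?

/k/

Plain: /p/ (bilabial), /t/ (alveolar), /ʈ/ (retroflex), /c/ (palatal), /q/ (uvular).
Aspirated: /pʰ/ (bilabial), /tʰ/ (alveolar), /ʈʰ/ (retroflex), /cʰ/ (palatal), /kʰ/ (velar), /qʰ/ (uvular).
Ejective: /pʼ/ (bilabial), /tʼ/ (alveolar), /ʈʼ/ (retroflex), /cʼ/ (palatal), /kʼ/ (velar), /qʼ/ (uvular).
The velar row has no plain member, so the gap is the plain velar stop /k/.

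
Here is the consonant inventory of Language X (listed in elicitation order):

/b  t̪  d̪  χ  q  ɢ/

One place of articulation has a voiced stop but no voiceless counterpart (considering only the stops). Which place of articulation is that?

place of articulation  voiceless  voiced  
bilabial          —         b       
dental            t̪        d̪      
uvular            q         ɢ       
Every place of articulation has a voiceless member except bilabial, where /p/ would be expected.

bilabial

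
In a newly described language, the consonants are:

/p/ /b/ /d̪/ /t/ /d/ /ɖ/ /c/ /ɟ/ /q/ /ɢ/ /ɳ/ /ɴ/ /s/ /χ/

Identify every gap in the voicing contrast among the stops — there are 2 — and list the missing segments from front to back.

place of articulation  voiceless  voiced  
bilabial          p         b       
dental            —         d̪      
alveolar          t         d       
retroflex         —         ɖ       
palatal           c         ɟ       
uvular            q         ɢ       
Gaps, from front to back: dental lacks voiceless (/t̪/); retroflex lacks voiceless (/ʈ/).

/t̪/, /ʈ/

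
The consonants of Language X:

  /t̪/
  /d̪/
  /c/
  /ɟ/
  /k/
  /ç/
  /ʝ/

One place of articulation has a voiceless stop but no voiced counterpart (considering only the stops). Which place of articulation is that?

Voiceless: /t̪/ (dental), /c/ (palatal), /k/ (velar).
Voiced: /d̪/ (dental), /ɟ/ (palatal).
Every place of articulation has a voiced member except velar, where /ɡ/ would be expected.

velar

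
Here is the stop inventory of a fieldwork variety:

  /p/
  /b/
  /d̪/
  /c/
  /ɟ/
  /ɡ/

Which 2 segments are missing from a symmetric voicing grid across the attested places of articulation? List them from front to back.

/t̪/, /k/

Voiceless: /p/ (bilabial), /c/ (palatal).
Voiced: /b/ (bilabial), /d̪/ (dental), /ɟ/ (palatal), /ɡ/ (velar).
Gaps, from front to back: dental lacks voiceless (/t̪/); velar lacks voiceless (/k/).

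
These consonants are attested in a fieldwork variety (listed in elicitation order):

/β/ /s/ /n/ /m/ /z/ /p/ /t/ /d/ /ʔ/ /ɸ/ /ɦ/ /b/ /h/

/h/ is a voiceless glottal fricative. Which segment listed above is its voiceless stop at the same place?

The voiceless stop at the same place is a voiceless glottal stop — in this inventory, /ʔ/.

/ʔ/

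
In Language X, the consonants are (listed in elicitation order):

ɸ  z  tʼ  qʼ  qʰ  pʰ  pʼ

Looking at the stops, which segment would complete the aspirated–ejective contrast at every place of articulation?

/tʰ/

place of articulation  aspirated  ejective
bilabial          pʰ        pʼ      
alveolar          —         tʼ      
uvular            qʰ        qʼ      
The alveolar row has no aspirated member, so the gap is the aspirated alveolar stop /tʰ/.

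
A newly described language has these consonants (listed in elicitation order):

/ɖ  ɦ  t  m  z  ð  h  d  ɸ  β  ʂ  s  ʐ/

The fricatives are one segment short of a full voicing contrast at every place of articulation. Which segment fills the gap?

bilabial: voiceless /ɸ/, voiced /β/.
dental: voiceless —, voiced /ð/.
alveolar: voiceless /s/, voiced /z/.
retroflex: voiceless /ʂ/, voiced /ʐ/.
glottal: voiceless /h/, voiced /ɦ/.
The dental row has no voiceless member, so the gap is the voiceless dental fricative /θ/.

/θ/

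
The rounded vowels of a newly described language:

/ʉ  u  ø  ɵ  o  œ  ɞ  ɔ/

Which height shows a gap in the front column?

high

Front: /ø/ (high-mid), /œ/ (low-mid).
Central: /ʉ/ (high), /ɵ/ (high-mid), /ɞ/ (low-mid).
Back: /u/ (high), /o/ (high-mid), /ɔ/ (low-mid).
Every height has a front member except high, where /y/ would be expected.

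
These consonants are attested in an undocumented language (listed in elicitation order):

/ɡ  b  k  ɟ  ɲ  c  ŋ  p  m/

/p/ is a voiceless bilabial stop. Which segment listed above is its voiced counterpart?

/b/

The voiced counterpart is a voiced bilabial stop — in this inventory, /b/.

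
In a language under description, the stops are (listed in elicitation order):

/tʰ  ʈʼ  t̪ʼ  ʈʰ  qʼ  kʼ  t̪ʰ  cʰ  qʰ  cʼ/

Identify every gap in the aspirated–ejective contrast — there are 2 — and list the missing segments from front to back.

/tʼ/, /kʰ/

dental: aspirated /t̪ʰ/, ejective /t̪ʼ/.
alveolar: aspirated /tʰ/, ejective —.
retroflex: aspirated /ʈʰ/, ejective /ʈʼ/.
palatal: aspirated /cʰ/, ejective /cʼ/.
velar: aspirated —, ejective /kʼ/.
uvular: aspirated /qʰ/, ejective /qʼ/.
Gaps, from front to back: alveolar lacks ejective (/tʼ/); velar lacks aspirated (/kʰ/).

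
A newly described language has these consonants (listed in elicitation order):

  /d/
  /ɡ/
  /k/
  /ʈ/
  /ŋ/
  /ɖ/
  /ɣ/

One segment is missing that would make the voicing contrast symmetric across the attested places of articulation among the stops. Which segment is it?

alveolar: voiceless —, voiced /d/.
retroflex: voiceless /ʈ/, voiced /ɖ/.
velar: voiceless /k/, voiced /ɡ/.
The alveolar row has no voiceless member, so the gap is the voiceless alveolar stop /t/.

/t/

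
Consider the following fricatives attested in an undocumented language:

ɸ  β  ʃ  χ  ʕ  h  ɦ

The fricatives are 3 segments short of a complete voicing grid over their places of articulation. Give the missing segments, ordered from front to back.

/ʒ/, /ʁ/, /ħ/

Voiceless: /ɸ/ (bilabial), /ʃ/ (postalveolar), /χ/ (uvular), /h/ (glottal).
Voiced: /β/ (bilabial), /ʕ/ (pharyngeal), /ɦ/ (glottal).
Gaps, from front to back: postalveolar lacks voiced (/ʒ/); uvular lacks voiced (/ʁ/); pharyngeal lacks voiceless (/ħ/).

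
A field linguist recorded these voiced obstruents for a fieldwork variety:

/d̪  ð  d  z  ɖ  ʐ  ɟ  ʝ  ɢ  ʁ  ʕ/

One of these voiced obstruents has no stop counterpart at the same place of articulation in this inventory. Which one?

Dental: /d̪/ ~ /ð/
Alveolar: /d/ ~ /z/
Retroflex: /ɖ/ ~ /ʐ/
Palatal: /ɟ/ ~ /ʝ/
Uvular: /ɢ/ ~ /ʁ/
Pharyngeal: only /ʕ/ (fricative); no stop partner.
So /ʕ/ is the unpaired segment.

/ʕ/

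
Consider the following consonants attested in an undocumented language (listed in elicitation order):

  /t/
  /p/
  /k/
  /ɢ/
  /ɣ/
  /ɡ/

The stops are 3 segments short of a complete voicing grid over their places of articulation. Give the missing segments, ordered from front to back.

place of articulation  voiceless  voiced  
bilabial          p         —       
alveolar          t         —       
velar             k         ɡ       
uvular            —         ɢ       
Gaps, from front to back: bilabial lacks voiced (/b/); alveolar lacks voiced (/d/); uvular lacks voiceless (/q/).

/b/, /d/, /q/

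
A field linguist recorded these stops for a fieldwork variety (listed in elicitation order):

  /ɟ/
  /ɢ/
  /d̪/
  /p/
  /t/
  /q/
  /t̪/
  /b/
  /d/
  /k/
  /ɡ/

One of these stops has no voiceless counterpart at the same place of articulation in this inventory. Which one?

Bilabial: /p/ ~ /b/
Dental: /t̪/ ~ /d̪/
Alveolar: /t/ ~ /d/
Velar: /k/ ~ /ɡ/
Uvular: /q/ ~ /ɢ/
Palatal: only /ɟ/ (voiced); no voiceless partner.
So /ɟ/ is the unpaired segment.

/ɟ/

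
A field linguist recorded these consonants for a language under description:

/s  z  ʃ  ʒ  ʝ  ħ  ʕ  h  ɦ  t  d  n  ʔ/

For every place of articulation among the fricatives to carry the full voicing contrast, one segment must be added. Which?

/ç/

place of articulation  voiceless  voiced  
alveolar          s         z       
postalveolar      ʃ         ʒ       
palatal           —         ʝ       
pharyngeal        ħ         ʕ       
glottal           h         ɦ       
The palatal row has no voiceless member, so the gap is the voiceless palatal fricative /ç/.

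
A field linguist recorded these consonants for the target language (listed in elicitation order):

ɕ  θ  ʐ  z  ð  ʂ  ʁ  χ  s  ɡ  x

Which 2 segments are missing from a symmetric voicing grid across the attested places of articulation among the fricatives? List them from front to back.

dental: voiceless /θ/, voiced /ð/.
alveolar: voiceless /s/, voiced /z/.
retroflex: voiceless /ʂ/, voiced /ʐ/.
alveolo-palatal: voiceless /ɕ/, voiced —.
velar: voiceless /x/, voiced —.
uvular: voiceless /χ/, voiced /ʁ/.
Gaps, from front to back: alveolo-palatal lacks voiced (/ʑ/); velar lacks voiced (/ɣ/).

/ʑ/, /ɣ/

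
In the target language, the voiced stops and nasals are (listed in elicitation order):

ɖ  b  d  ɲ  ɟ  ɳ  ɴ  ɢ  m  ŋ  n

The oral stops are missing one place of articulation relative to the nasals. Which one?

velar

Oral stop: /b/ (bilabial), /d/ (alveolar), /ɖ/ (retroflex), /ɟ/ (palatal), /ɢ/ (uvular).
Nasal: /m/ (bilabial), /n/ (alveolar), /ɳ/ (retroflex), /ɲ/ (palatal), /ŋ/ (velar), /ɴ/ (uvular).
Every place of articulation has an oral stop member except velar, where /ɡ/ would be expected.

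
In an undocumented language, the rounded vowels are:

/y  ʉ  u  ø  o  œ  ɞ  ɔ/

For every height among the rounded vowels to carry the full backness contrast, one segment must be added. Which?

/ɵ/

high: front /y/, central /ʉ/, back /u/.
high-mid: front /ø/, central —, back /o/.
low-mid: front /œ/, central /ɞ/, back /ɔ/.
The high-mid row has no central member, so the gap is the high-mid central rounded vowel /ɵ/.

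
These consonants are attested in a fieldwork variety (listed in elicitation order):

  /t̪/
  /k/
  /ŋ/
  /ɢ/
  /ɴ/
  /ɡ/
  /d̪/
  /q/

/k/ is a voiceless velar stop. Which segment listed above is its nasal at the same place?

The nasal at the same place is a velar nasal — in this inventory, /ŋ/.

/ŋ/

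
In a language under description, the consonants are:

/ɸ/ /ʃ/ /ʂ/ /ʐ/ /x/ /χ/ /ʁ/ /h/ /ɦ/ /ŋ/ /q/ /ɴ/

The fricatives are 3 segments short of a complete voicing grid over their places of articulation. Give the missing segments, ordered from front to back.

/β/, /ʒ/, /ɣ/

place of articulation  voiceless  voiced  
bilabial          ɸ         —       
postalveolar      ʃ         —       
retroflex         ʂ         ʐ       
velar             x         —       
uvular            χ         ʁ       
glottal           h         ɦ       
Gaps, from front to back: bilabial lacks voiced (/β/); postalveolar lacks voiced (/ʒ/); velar lacks voiced (/ɣ/).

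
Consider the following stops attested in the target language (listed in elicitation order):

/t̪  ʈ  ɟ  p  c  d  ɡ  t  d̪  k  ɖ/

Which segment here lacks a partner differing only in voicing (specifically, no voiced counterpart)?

Dental: /t̪/ ~ /d̪/
Alveolar: /t/ ~ /d/
Retroflex: /ʈ/ ~ /ɖ/
Palatal: /c/ ~ /ɟ/
Velar: /k/ ~ /ɡ/
Bilabial: only /p/ (voiceless); no voiced partner.
So /p/ is the unpaired segment.

/p/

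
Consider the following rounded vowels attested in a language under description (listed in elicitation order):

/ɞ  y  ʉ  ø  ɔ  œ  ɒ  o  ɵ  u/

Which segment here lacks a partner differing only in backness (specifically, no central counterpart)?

/ɒ/

High: /y/ ~ /ʉ/ ~ /u/
High-mid: /ø/ ~ /ɵ/ ~ /o/
Low-mid: /œ/ ~ /ɞ/ ~ /ɔ/
Low: only /ɒ/ (back); no central partner.
So /ɒ/ is the unpaired segment.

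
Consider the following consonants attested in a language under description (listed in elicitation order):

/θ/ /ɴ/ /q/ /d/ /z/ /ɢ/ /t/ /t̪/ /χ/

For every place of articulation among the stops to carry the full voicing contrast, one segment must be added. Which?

/d̪/

Voiceless: /t̪/ (dental), /t/ (alveolar), /q/ (uvular).
Voiced: /d/ (alveolar), /ɢ/ (uvular).
The dental row has no voiced member, so the gap is the voiced dental stop /d̪/.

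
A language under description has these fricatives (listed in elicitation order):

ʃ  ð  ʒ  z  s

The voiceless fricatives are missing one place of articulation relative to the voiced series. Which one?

dental

Voiceless: /s/ (alveolar), /ʃ/ (postalveolar).
Voiced: /ð/ (dental), /z/ (alveolar), /ʒ/ (postalveolar).
Every place of articulation has a voiceless member except dental, where /θ/ would be expected.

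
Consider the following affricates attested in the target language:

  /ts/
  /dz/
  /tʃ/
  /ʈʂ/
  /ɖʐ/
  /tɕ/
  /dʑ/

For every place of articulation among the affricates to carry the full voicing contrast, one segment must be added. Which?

place of articulation  voiceless  voiced  
alveolar          ts        dz      
postalveolar      tʃ        —       
retroflex         ʈʂ        ɖʐ      
alveolo-palatal   tɕ        dʑ      
The postalveolar row has no voiced member, so the gap is the voiced postalveolar affricate /dʒ/.

/dʒ/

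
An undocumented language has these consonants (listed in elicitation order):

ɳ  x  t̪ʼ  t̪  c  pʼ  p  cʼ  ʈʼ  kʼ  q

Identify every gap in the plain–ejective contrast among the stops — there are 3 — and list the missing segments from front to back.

place of articulation  plain     ejective
bilabial          p         pʼ      
dental            t̪        t̪ʼ     
retroflex         —         ʈʼ      
palatal           c         cʼ      
velar             —         kʼ      
uvular            q         —       
Gaps, from front to back: retroflex lacks plain (/ʈ/); velar lacks plain (/k/); uvular lacks ejective (/qʼ/).

/ʈ/, /k/, /qʼ/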